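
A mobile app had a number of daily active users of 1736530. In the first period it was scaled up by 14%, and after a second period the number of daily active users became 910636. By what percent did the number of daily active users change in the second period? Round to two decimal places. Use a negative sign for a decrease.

After the first period: 1736530 × 1.14 = 1979644.2.
Second-period multiplier: 910636 ÷ 1979644.2 ≈ 0.46.
That is a change of -54.00%.

-54.00%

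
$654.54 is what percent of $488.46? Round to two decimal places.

134.00%

$654.54 ÷ $488.46 ≈ 134.00%.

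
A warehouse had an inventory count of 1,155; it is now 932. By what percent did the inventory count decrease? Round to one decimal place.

19.3%

Change: 932 − 1,155 = -223.
Relative to the original: -223 ÷ 1,155 ≈ -19.3%.
So the inventory count decreased by 19.3%.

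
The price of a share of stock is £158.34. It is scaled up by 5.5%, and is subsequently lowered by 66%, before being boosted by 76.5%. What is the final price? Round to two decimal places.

Each change multiplies by a factor: 1.055 × 0.34 × 1.765 = 0.6331055.
£158.34 × 0.6331055 = £100.24592487 ≈ £100.25.

£100.25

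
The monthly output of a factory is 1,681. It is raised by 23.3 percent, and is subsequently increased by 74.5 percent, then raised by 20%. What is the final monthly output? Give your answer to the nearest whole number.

4,340

Each change multiplies by a factor: 1.233 × 1.745 × 1.2 = 2.581902.
1,681 × 2.581902 = 4340.177262 ≈ 4,340.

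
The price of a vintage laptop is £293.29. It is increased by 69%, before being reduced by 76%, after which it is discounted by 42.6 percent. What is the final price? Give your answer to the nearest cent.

69% increase: £293.29 × 1.69 = £495.6601.
76% decrease: £495.6601 × 0.24 = £118.958424.
After the 42.6% decrease: £118.958424 × 0.574 = £68.282135376 ≈ £68.28.

£68.28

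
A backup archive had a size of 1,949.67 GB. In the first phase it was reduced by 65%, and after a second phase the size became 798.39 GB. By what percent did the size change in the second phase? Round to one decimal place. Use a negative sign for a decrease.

17.0%

After the first phase: 1,949.67 × 0.35 = 682.3845.
Second-phase multiplier: 798.39 ÷ 682.3845 ≈ 1.17.
That is a change of 17.0%.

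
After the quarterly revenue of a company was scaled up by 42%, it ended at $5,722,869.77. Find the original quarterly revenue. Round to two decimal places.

The overall multiplier applied was 1.42.
So the original quarterly revenue was $5,722,869.77 ÷ 1.42 ≈ $4,030,189.98.

$4,030,189.98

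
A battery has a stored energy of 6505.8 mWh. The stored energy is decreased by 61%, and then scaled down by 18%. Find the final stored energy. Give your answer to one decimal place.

2080.6 mWh

Each change multiplies by a factor: 0.39 × 0.82 = 0.3198.
6505.8 × 0.3198 = 2080.55484 ≈ 2080.6.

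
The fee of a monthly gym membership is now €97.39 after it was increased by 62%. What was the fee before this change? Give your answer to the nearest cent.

€60.12

The overall multiplier applied was 1.62.
So the original fee was €97.39 ÷ 1.62 ≈ €60.12.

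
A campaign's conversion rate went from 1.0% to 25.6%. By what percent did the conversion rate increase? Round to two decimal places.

2460.00%

The change is 25.6 − 1.0 = 24.6 percentage points.
Relative to the original 1.0%, that is 24.6 ÷ 1.0 = 2460.00%.
So the conversion rate rose by 2460.00%.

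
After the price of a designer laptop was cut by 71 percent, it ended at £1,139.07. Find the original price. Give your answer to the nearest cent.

£3,927.83

The overall multiplier applied was 0.29.
So the original price was £1,139.07 ÷ 0.29 ≈ £3,927.83.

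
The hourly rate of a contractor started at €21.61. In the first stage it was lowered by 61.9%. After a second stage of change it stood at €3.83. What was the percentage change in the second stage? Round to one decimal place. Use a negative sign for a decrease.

After the first stage: €21.61 × 0.381 = €8.23341.
Second-stage multiplier: €3.83 ÷ €8.23341 ≈ 0.46518.
That is a change of -53.5%.

-53.5%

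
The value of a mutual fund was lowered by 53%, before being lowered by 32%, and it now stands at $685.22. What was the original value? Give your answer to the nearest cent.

$2143.99

Undoing the 32% decrease: $685.22 ÷ 0.68 ≈ $1007.676471.
Undoing the 53% decrease: $1007.676471 ÷ 0.47 ≈ $2143.99.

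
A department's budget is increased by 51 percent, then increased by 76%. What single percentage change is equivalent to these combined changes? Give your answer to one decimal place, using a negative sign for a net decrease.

A 51% increase multiplies by 1.51.
Then a 76% increase: 1.51 × 1.76 = 2.6576.
Overall factor 2.6576, i.e. 165.8%.

165.8%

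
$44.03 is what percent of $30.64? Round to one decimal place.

$44.03 ÷ $30.64 ≈ 143.7%.

143.7%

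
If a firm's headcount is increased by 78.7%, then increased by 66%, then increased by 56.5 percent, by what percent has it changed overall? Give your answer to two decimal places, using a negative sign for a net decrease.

The combined multiplier is 1.787 × 1.66 × 1.565 = 4.6424473.
That corresponds to an increase of 364.24%.

364.24%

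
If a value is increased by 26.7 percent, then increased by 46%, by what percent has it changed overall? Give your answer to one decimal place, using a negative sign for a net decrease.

85.0%

The combined multiplier is 1.267 × 1.46 = 1.84982.
That corresponds to an increase of 85.0%.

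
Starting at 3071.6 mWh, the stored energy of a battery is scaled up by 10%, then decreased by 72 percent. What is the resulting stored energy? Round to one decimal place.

Apply the 10% increase: 3071.6 × 1.1 = 3378.76.
After the 72% decrease: 3378.76 × 0.28 = 946.0528 ≈ 946.1.

946.1 mWh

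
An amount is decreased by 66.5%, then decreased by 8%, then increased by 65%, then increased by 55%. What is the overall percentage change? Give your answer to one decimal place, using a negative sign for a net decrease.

A 66.5% decrease multiplies by 0.335.
Then an 8% decrease: 0.335 × 0.92 = 0.3082.
Then a 65% increase: 0.3082 × 1.65 = 0.50853.
Then a 55% increase: 0.50853 × 1.55 = 0.7882215.
Overall factor 0.7882215, i.e. -21.2%.

-21.2%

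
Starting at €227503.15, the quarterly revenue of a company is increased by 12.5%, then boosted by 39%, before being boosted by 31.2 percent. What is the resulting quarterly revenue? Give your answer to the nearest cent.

Apply the 12.5% increase: €227503.15 × 1.125 = €255941.04375.
After the 39% increase: €255941.04375 × 1.39 = €355758.0508125.
31.2% increase: €355758.0508125 × 1.312 = €466754.562666 ≈ €466754.56.

€466754.56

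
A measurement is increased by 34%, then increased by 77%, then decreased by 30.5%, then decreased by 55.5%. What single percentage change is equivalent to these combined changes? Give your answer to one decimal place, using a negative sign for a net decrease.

-26.6%

A 34% increase multiplies by 1.34.
Then a 77% increase: 1.34 × 1.77 = 2.3718.
Then a 30.5% decrease: 2.3718 × 0.695 = 1.648401.
Then a 55.5% decrease: 1.648401 × 0.445 = 0.733538445.
Overall factor 0.733538445, i.e. -26.6%.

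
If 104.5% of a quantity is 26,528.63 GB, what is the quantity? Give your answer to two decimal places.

25,386.25 GB

26,528.63 GB ÷ 1.045 ≈ 25,386.25 GB.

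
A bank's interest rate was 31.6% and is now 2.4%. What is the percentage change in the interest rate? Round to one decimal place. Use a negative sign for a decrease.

The change is 2.4 − 31.6 = -29.2 percentage points.
Relative to the original 31.6%, that is -29.2 ÷ 31.6 ≈ -92.4%.

-92.4%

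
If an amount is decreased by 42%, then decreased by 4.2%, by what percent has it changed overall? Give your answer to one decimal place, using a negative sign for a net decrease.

The combined multiplier is 0.58 × 0.958 = 0.55564.
That corresponds to a decrease of 44.4%.

-44.4%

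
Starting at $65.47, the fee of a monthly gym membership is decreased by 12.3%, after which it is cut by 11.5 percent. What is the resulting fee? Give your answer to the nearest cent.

Apply the 12.3% decrease: $65.47 × 0.877 = $57.41719.
Apply the 11.5% decrease: $57.41719 × 0.885 = $50.81421315 ≈ $50.81.

$50.81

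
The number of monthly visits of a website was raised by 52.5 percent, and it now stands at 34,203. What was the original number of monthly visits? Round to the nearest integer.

22,428

The overall multiplier applied was 1.525.
So the original number of monthly visits was 34,203 ÷ 1.525 ≈ 22,428.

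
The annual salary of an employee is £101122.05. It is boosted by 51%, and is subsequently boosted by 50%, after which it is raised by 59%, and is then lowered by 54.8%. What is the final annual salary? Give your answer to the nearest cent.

51% increase: £101122.05 × 1.51 = £152694.2955.
Apply the 50% increase: £152694.2955 × 1.5 = £229041.44325.
After the 59% increase: £229041.44325 × 1.59 = £364175.8947675.
54.8% decrease: £364175.8947675 × 0.452 = £164607.50443491 ≈ £164607.50.

£164607.50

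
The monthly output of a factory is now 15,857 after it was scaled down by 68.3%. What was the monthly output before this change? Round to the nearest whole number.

50,022

The overall multiplier applied was 0.317.
So the original monthly output was 15,857 ÷ 0.317 ≈ 50,022.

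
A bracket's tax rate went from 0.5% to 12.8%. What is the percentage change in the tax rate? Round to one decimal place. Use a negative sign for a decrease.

The change is 12.8 − 0.5 = 12.3 percentage points.
Relative to the original 0.5%, that is 12.3 ÷ 0.5 = 2460.0%.

2460.0%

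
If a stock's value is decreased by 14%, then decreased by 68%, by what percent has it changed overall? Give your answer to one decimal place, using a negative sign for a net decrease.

A 14% decrease multiplies by 0.86.
Then a 68% decrease: 0.86 × 0.32 = 0.2752.
Overall factor 0.2752, i.e. -72.5%.

-72.5%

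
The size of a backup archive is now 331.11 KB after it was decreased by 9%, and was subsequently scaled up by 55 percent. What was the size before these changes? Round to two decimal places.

234.75 KB

Undoing the 55% increase: 331.11 ÷ 1.55 ≈ 213.619355.
Undoing the 9% decrease: 213.619355 ÷ 0.91 ≈ 234.75 KB.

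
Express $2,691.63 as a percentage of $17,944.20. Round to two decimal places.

$2,691.63 ÷ $17,944.20 = 15.00%.

15.00%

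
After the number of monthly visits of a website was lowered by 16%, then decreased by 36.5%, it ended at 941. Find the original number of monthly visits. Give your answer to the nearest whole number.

The overall multiplier applied was 0.84 × 0.635 = 0.5334.
So the original number of monthly visits was 941 ÷ 0.5334 ≈ 1,764.

1,764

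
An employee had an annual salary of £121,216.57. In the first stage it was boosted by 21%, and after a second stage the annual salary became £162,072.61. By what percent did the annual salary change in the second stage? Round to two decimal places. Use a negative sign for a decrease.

10.50%

After the first stage: £121,216.57 × 1.21 = £146672.0497.
Second-stage multiplier: £162,072.61 ÷ £146672.0497 ≈ 1.105.
That is a change of 10.50%.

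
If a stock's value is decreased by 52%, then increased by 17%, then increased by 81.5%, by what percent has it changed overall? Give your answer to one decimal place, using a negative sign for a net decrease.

1.9%

The combined multiplier is 0.48 × 1.17 × 1.815 = 1.019304.
That corresponds to an increase of 1.9%.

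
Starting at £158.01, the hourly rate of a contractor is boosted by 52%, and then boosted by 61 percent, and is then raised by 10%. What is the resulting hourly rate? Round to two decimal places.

£425.35

Each change multiplies by a factor: 1.52 × 1.61 × 1.1 = 2.69192.
£158.01 × 2.69192 = £425.3502792 ≈ £425.35.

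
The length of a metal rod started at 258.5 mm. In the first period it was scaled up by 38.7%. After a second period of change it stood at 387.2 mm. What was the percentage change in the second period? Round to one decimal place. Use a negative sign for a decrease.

8.0%

After the first period: 258.5 × 1.387 = 358.5395.
Second-period multiplier: 387.2 ÷ 358.5395 ≈ 1.07994.
That is a change of 8.0%.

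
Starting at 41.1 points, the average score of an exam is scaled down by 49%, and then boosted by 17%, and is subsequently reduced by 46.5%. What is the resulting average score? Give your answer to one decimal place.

13.1 points

Each change multiplies by a factor: 0.51 × 1.17 × 0.535 = 0.3192345.
41.1 × 0.3192345 = 13.12053795 ≈ 13.1.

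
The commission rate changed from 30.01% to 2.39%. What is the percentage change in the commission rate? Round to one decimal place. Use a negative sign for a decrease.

-92.0%

The change is 2.39 − 30.01 = -27.62 percentage points.
Relative to the original 30.01%, that is -27.62 ÷ 30.01 ≈ -92.0%.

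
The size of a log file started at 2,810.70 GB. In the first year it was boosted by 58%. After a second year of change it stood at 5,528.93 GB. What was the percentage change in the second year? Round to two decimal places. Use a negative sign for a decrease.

24.50%

After the first year: 2,810.70 × 1.58 = 4440.906.
Second-year multiplier: 5,528.93 ÷ 4440.906 ≈ 1.245.
That is a change of 24.50%.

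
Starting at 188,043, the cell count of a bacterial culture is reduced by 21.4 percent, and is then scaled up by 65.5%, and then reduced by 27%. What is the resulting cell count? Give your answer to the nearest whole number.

178,567

21.4% decrease: 188,043 × 0.786 = 147801.798.
65.5% increase: 147801.798 × 1.655 = 244611.97569.
27% decrease: 244611.97569 × 0.73 = 178566.7422537 ≈ 178,567.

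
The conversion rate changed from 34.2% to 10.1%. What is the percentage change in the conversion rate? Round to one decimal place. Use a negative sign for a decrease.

-70.5%

The change is 10.1 − 34.2 = -24.1 percentage points.
Relative to the original 34.2%, that is -24.1 ÷ 34.2 ≈ -70.5%.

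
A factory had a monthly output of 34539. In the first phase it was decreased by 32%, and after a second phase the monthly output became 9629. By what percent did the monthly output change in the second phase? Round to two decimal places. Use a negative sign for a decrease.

-59.00%

After the first phase: 34539 × 0.68 = 23486.52.
Second-phase multiplier: 9629 ÷ 23486.52 ≈ 0.40998.
That is a change of -59.00%.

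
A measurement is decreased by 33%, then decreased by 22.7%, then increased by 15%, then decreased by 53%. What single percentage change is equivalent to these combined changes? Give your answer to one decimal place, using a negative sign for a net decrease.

-72.0%

A 33% decrease multiplies by 0.67.
Then a 22.7% decrease: 0.67 × 0.773 = 0.51791.
Then a 15% increase: 0.51791 × 1.15 = 0.5955965.
Then a 53% decrease: 0.5955965 × 0.47 = 0.279930355.
Overall factor 0.279930355, i.e. -72.0%.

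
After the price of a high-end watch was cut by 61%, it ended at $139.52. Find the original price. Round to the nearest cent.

$357.74

The overall multiplier applied was 0.39.
So the original price was $139.52 ÷ 0.39 ≈ $357.74.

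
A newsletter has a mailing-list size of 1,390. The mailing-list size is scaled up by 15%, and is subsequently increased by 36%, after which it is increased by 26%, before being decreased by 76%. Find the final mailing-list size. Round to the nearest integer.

657

Apply the 15% increase: 1,390 × 1.15 = 1598.5.
36% increase: 1598.5 × 1.36 = 2173.96.
After the 26% increase: 2173.96 × 1.26 = 2739.1896.
After the 76% decrease: 2739.1896 × 0.24 = 657.405504 ≈ 657.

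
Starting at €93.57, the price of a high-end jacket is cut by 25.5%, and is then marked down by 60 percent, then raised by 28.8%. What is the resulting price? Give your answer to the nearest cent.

€35.91

Each change multiplies by a factor: 0.745 × 0.4 × 1.288 = 0.383824.
€93.57 × 0.383824 = €35.91441168 ≈ €35.91.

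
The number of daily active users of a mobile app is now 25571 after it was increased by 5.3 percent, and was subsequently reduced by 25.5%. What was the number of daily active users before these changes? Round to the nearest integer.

The overall multiplier applied was 1.053 × 0.745 = 0.784485.
So the original number of daily active users was 25571 ÷ 0.784485 ≈ 32596.

32596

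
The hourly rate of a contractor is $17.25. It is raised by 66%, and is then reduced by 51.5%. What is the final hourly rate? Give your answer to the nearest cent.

Apply the 66% increase: $17.25 × 1.66 = $28.635.
After the 51.5% decrease: $28.635 × 0.485 = $13.887975 ≈ $13.89.

$13.89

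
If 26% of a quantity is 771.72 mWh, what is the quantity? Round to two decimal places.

771.72 mWh ÷ 0.26 ≈ 2968.15 mWh.

2968.15 mWh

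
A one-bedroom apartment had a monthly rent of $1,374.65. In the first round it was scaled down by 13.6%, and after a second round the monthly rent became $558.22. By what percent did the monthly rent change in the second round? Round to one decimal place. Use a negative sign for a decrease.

After the first round: $1,374.65 × 0.864 = $1187.6976.
Second-round multiplier: $558.22 ÷ $1187.6976 ≈ 0.47.
That is a change of -53.0%.

-53.0%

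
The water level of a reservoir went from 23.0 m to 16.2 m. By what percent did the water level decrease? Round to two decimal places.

29.57%

Change: 16.2 − 23.0 = -6.8.
Relative to the original: -6.8 ÷ 23.0 ≈ -29.57%.
So the water level decreased by 29.57%.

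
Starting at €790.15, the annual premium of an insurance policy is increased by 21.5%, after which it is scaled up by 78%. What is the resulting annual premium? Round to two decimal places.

€1708.86

Apply the 21.5% increase: €790.15 × 1.215 = €960.03225.
78% increase: €960.03225 × 1.78 = €1708.857405 ≈ €1708.86.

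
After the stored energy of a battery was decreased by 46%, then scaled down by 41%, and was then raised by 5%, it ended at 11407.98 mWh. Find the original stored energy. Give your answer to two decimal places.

34101.52 mWh

The overall multiplier applied was 0.54 × 0.59 × 1.05 = 0.33453.
So the original stored energy was 11407.98 ÷ 0.33453 ≈ 34101.52 mWh.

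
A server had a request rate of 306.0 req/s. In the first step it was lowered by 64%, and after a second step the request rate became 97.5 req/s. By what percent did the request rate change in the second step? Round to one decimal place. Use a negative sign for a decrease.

After the first step: 306.0 × 0.36 = 110.16.
Second-step multiplier: 97.5 ÷ 110.16 ≈ 0.88508.
That is a change of -11.5%.

-11.5%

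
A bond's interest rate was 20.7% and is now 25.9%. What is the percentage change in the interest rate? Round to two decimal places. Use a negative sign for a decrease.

The change is 25.9 − 20.7 = 5.2 percentage points.
Relative to the original 20.7%, that is 5.2 ÷ 20.7 ≈ 25.12%.

25.12%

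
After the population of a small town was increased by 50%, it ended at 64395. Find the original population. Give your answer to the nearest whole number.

The overall multiplier applied was 1.5.
So the original population was 64395 ÷ 1.5 = 42930.

42930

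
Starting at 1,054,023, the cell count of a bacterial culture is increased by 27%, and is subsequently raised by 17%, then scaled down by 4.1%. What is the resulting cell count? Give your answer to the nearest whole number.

After the 27% increase: 1,054,023 × 1.27 = 1338609.21.
After the 17% increase: 1338609.21 × 1.17 = 1566172.7757.
After the 4.1% decrease: 1566172.7757 × 0.959 = 1501959.6918963 ≈ 1,501,960.

1,501,960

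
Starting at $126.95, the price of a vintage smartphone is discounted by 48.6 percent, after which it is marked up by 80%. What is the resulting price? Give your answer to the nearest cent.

Each change multiplies by a factor: 0.514 × 1.8 = 0.9252.
$126.95 × 0.9252 = $117.45414 ≈ $117.45.

$117.45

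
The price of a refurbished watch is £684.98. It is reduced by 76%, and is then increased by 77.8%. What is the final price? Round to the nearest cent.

Each change multiplies by a factor: 0.24 × 1.778 = 0.42672.
£684.98 × 0.42672 = £292.2946656 ≈ £292.29.

£292.29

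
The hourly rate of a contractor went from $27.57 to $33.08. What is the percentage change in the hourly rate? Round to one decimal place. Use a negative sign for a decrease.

Change: $33.08 − $27.57 = $5.51.
Relative to the original: $5.51 ÷ $27.57 ≈ 20.0%.

20.0%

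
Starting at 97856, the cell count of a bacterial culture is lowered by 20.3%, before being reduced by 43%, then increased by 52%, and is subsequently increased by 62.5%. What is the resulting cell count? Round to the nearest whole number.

After the 20.3% decrease: 97856 × 0.797 = 77991.232.
After the 43% decrease: 77991.232 × 0.57 = 44455.00224.
After the 52% increase: 44455.00224 × 1.52 = 67571.6034048.
Apply the 62.5% increase: 67571.6034048 × 1.625 = 109803.8555328 ≈ 109804.

109804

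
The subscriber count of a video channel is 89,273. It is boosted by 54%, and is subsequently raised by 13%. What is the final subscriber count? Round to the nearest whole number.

Apply the 54% increase: 89,273 × 1.54 = 137480.42.
Apply the 13% increase: 137480.42 × 1.13 = 155352.8746 ≈ 155,353.

155,353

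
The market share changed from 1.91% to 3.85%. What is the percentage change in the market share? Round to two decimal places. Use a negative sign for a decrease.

101.57%

The change is 3.85 − 1.91 = 1.94 percentage points.
Relative to the original 1.91%, that is 1.94 ÷ 1.91 ≈ 101.57%.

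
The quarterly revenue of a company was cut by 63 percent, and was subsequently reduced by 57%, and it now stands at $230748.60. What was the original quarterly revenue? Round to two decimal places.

The overall multiplier applied was 0.37 × 0.43 = 0.1591.
So the original quarterly revenue was $230748.60 ÷ 0.1591 ≈ $1450336.90.

$1450336.90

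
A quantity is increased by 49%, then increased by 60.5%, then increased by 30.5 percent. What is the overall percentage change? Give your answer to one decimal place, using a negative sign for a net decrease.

212.1%

The combined multiplier is 1.49 × 1.605 × 1.305 = 3.12084225.
That corresponds to an increase of 212.1%.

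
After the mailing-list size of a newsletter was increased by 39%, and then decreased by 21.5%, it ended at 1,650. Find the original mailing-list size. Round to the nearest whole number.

Undoing the 21.5% decrease: 1,650 ÷ 0.785 ≈ 2101.910828.
Undoing the 39% increase: 2101.910828 ÷ 1.39 ≈ 1,512.

1,512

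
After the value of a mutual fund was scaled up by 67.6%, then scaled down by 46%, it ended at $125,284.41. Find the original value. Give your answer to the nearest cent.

Undoing the 46% decrease: $125,284.41 ÷ 0.54 ≈ $232008.166667.
Undoing the 67.6% increase: $232008.166667 ÷ 1.676 ≈ $138,429.69.

$138,429.69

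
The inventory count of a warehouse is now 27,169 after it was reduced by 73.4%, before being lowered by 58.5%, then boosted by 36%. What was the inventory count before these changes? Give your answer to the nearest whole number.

180,969

Undoing the 36% increase: 27,169 ÷ 1.36 ≈ 19977.205882.
Undoing the 58.5% decrease: 19977.205882 ÷ 0.415 ≈ 48137.845499.
Undoing the 73.4% decrease: 48137.845499 ÷ 0.266 ≈ 180,969.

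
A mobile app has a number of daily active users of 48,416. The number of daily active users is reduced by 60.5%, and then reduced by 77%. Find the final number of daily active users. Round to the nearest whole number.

After the 60.5% decrease: 48,416 × 0.395 = 19124.32.
77% decrease: 19124.32 × 0.23 = 4398.5936 ≈ 4,399.

4,399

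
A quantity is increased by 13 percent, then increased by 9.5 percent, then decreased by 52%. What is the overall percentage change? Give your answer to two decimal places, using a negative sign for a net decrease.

A 13% increase multiplies by 1.13.
Then a 9.5% increase: 1.13 × 1.095 = 1.23735.
Then a 52% decrease: 1.23735 × 0.48 = 0.593928.
Overall factor 0.593928, i.e. -40.61%.

-40.61%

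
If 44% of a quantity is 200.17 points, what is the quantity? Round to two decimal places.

200.17 points ÷ 0.44 ≈ 454.93 points.

454.93 points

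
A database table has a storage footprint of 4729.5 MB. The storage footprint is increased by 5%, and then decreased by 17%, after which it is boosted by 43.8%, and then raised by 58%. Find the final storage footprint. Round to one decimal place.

5% increase: 4729.5 × 1.05 = 4965.975.
Apply the 17% decrease: 4965.975 × 0.83 = 4121.75925.
Apply the 43.8% increase: 4121.75925 × 1.438 = 5927.0898015.
Apply the 58% increase: 5927.0898015 × 1.58 = 9364.80188637 ≈ 9364.8.

9364.8 MB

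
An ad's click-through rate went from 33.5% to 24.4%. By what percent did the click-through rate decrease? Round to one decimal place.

The change is 24.4 − 33.5 = -9.1 percentage points.
Relative to the original 33.5%, that is -9.1 ÷ 33.5 ≈ -27.2%.
So the click-through rate fell by 27.2%.

27.2%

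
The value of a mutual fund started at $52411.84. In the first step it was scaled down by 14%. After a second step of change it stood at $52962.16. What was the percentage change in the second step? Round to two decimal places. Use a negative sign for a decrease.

17.50%

After the first step: $52411.84 × 0.86 = $45074.1824.
Second-step multiplier: $52962.16 ÷ $45074.1824 ≈ 1.175.
That is a change of 17.50%.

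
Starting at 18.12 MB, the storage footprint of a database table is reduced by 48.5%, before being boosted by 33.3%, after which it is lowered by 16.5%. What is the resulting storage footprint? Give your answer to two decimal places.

48.5% decrease: 18.12 × 0.515 = 9.3318.
33.3% increase: 9.3318 × 1.333 = 12.4392894.
Apply the 16.5% decrease: 12.4392894 × 0.835 = 10.386806649 ≈ 10.39.

10.39 MB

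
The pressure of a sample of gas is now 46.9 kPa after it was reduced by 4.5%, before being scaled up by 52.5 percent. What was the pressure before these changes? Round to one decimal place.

The overall multiplier applied was 0.955 × 1.525 = 1.456375.
So the original pressure was 46.9 ÷ 1.456375 ≈ 32.2 kPa.

32.2 kPa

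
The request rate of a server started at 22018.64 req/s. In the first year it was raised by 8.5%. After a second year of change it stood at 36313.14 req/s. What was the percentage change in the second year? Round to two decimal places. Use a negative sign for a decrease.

52.00%

After the first year: 22018.64 × 1.085 = 23890.2244.
Second-year multiplier: 36313.14 ÷ 23890.2244 ≈ 1.52.
That is a change of 52.00%.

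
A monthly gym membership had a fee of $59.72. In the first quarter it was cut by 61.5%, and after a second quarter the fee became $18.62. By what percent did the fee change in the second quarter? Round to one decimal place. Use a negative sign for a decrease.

After the first quarter: $59.72 × 0.385 = $22.9922.
Second-quarter multiplier: $18.62 ÷ $22.9922 ≈ 0.80984.
That is a change of -19.0%.

-19.0%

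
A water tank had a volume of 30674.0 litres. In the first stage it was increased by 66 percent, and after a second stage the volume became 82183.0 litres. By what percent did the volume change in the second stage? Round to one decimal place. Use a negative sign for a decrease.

After the first stage: 30674.0 × 1.66 = 50918.84.
Second-stage multiplier: 82183.0 ÷ 50918.84 ≈ 1.614.
That is a change of 61.4%.

61.4%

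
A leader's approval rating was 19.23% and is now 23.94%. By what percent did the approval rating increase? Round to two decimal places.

24.49%

The change is 23.94 − 19.23 = 4.71 percentage points.
Relative to the original 19.23%, that is 4.71 ÷ 19.23 ≈ 24.49%.
So the approval rating rose by 24.49%.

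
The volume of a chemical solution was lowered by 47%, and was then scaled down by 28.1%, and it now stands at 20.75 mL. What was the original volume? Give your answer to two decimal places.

54.45 mL

Undoing the 28.1% decrease: 20.75 ÷ 0.719 ≈ 28.859527.
Undoing the 47% decrease: 28.859527 ÷ 0.53 ≈ 54.45 mL.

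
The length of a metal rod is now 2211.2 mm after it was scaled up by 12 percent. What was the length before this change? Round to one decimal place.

The overall multiplier applied was 1.12.
So the original length was 2211.2 ÷ 1.12 ≈ 1974.3 mm.

1974.3 mm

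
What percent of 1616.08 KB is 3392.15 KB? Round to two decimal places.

209.90%

3392.15 KB ÷ 1616.08 KB ≈ 209.90%.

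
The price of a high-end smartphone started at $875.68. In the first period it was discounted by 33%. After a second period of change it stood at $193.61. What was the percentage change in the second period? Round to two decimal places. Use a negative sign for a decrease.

-67.00%

After the first period: $875.68 × 0.67 = $586.7056.
Second-period multiplier: $193.61 ÷ $586.7056 ≈ 0.329995.
That is a change of -67.00%.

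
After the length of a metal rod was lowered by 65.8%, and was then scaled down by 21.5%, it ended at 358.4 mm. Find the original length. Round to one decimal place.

The overall multiplier applied was 0.342 × 0.785 = 0.26847.
So the original length was 358.4 ÷ 0.26847 ≈ 1335.0 mm.

1335.0 mm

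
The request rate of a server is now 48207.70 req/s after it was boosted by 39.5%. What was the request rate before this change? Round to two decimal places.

The overall multiplier applied was 1.395.
So the original request rate was 48207.70 ÷ 1.395 ≈ 34557.49 req/s.

34557.49 req/s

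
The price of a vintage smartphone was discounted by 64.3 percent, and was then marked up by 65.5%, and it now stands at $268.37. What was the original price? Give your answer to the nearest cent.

$454.22

Undoing the 65.5% increase: $268.37 ÷ 1.655 ≈ $162.1571.
Undoing the 64.3% decrease: $162.1571 ÷ 0.357 ≈ $454.22.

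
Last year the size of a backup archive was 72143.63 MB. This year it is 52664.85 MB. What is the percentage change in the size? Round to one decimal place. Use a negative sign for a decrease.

-27.0%

Change: 52664.85 − 72143.63 = -19478.78.
Relative to the original: -19478.78 ÷ 72143.63 ≈ -27.0%.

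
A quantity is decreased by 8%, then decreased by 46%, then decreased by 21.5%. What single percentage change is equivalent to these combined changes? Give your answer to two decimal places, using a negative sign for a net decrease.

The combined multiplier is 0.92 × 0.54 × 0.785 = 0.389988.
That corresponds to a decrease of 61.00%.

-61.00%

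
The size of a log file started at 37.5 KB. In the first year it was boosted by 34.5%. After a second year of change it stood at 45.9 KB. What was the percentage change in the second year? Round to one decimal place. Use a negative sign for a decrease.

-9.0%

After the first year: 37.5 × 1.345 = 50.4375.
Second-year multiplier: 45.9 ÷ 50.4375 ≈ 0.91004.
That is a change of -9.0%.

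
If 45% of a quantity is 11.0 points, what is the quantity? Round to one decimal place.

24.4 points

11.0 points ÷ 0.45 ≈ 24.4 points.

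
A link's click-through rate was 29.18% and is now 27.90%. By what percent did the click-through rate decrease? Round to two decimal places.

The change is 27.90 − 29.18 = -1.28 percentage points.
Relative to the original 29.18%, that is -1.28 ÷ 29.18 ≈ -4.39%.
So the click-through rate fell by 4.39%.

4.39%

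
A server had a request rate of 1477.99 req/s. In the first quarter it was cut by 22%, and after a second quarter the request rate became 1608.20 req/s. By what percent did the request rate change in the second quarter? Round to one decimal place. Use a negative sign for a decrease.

After the first quarter: 1477.99 × 0.78 = 1152.8322.
Second-quarter multiplier: 1608.20 ÷ 1152.8322 ≈ 1.395.
That is a change of 39.5%.

39.5%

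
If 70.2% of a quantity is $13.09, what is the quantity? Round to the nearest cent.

$13.09 ÷ 0.702 ≈ $18.65.

$18.65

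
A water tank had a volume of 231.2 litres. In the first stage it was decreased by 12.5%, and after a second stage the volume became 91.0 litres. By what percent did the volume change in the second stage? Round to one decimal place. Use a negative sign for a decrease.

After the first stage: 231.2 × 0.875 = 202.3.
Second-stage multiplier: 91.0 ÷ 202.3 ≈ 0.44983.
That is a change of -55.0%.

-55.0%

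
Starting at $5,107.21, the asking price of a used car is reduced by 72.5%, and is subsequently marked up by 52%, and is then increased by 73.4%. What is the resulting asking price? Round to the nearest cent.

72.5% decrease: $5,107.21 × 0.275 = $1404.48275.
After the 52% increase: $1404.48275 × 1.52 = $2134.81378.
73.4% increase: $2134.81378 × 1.734 = $3701.76709452 ≈ $3,701.77.

$3,701.77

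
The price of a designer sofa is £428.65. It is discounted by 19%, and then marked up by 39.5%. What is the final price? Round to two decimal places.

£484.35

Each change multiplies by a factor: 0.81 × 1.395 = 1.12995.
£428.65 × 1.12995 = £484.3530675 ≈ £484.35.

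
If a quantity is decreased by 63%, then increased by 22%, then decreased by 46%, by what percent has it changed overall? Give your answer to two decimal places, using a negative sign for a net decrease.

A 63% decrease multiplies by 0.37.
Then a 22% increase: 0.37 × 1.22 = 0.4514.
Then a 46% decrease: 0.4514 × 0.54 = 0.243756.
Overall factor 0.243756, i.e. -75.62%.

-75.62%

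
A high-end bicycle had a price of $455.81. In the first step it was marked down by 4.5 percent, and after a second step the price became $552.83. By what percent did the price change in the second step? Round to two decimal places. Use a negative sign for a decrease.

27.00%

After the first step: $455.81 × 0.955 = $435.29855.
Second-step multiplier: $552.83 ÷ $435.29855 ≈ 1.270002.
That is a change of 27.00%.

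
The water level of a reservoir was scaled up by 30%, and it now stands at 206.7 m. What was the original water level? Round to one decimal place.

159.0 m

The overall multiplier applied was 1.3.
So the original water level was 206.7 ÷ 1.3 = 159.0 m.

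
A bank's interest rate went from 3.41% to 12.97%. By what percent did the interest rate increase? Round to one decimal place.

The change is 12.97 − 3.41 = 9.56 percentage points.
Relative to the original 3.41%, that is 9.56 ÷ 3.41 ≈ 280.4%.
So the interest rate rose by 280.4%.

280.4%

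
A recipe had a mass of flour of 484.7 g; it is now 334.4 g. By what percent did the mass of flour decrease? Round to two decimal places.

Change: 334.4 − 484.7 = -150.3.
Relative to the original: -150.3 ÷ 484.7 ≈ -31.01%.
So the mass of flour decreased by 31.01%.

31.01%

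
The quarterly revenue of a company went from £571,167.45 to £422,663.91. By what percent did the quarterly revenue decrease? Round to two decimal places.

26.00%

Change: £422,663.91 − £571,167.45 = -£148,503.54.
Relative to the original: -£148,503.54 ÷ £571,167.45 ≈ -26.00%.
So the quarterly revenue decreased by 26.00%.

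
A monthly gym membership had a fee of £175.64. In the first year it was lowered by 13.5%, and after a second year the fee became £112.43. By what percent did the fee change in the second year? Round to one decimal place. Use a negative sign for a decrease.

After the first year: £175.64 × 0.865 = £151.9286.
Second-year multiplier: £112.43 ÷ £151.9286 ≈ 0.74002.
That is a change of -26.0%.

-26.0%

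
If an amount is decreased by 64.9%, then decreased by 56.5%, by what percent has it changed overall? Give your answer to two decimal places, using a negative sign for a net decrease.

-84.73%

A 64.9% decrease multiplies by 0.351.
Then a 56.5% decrease: 0.351 × 0.435 = 0.152685.
Overall factor 0.152685, i.e. -84.73%.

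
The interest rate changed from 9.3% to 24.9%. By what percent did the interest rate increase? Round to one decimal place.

167.7%

The change is 24.9 − 9.3 = 15.6 percentage points.
Relative to the original 9.3%, that is 15.6 ÷ 9.3 ≈ 167.7%.
So the interest rate rose by 167.7%.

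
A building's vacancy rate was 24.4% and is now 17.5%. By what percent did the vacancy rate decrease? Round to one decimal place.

28.3%

The change is 17.5 − 24.4 = -6.9 percentage points.
Relative to the original 24.4%, that is -6.9 ÷ 24.4 ≈ -28.3%.
So the vacancy rate fell by 28.3%.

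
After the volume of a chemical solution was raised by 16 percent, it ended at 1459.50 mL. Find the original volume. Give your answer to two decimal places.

The overall multiplier applied was 1.16.
So the original volume was 1459.50 ÷ 1.16 ≈ 1258.19 mL.

1258.19 mL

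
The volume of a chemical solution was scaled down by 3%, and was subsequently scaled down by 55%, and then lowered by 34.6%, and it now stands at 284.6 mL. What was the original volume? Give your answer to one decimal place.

Undoing the 34.6% decrease: 284.6 ÷ 0.654 ≈ 435.168196.
Undoing the 55% decrease: 435.168196 ÷ 0.45 ≈ 967.040436.
Undoing the 3% decrease: 967.040436 ÷ 0.97 ≈ 996.9 mL.

996.9 mL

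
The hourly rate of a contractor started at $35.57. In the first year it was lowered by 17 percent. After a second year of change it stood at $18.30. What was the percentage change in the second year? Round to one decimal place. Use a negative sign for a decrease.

After the first year: $35.57 × 0.83 = $29.5231.
Second-year multiplier: $18.30 ÷ $29.5231 ≈ 0.61985.
That is a change of -38.0%.

-38.0%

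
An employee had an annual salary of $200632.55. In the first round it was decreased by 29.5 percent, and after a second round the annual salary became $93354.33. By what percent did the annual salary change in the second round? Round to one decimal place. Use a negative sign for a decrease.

-34.0%

After the first round: $200632.55 × 0.705 = $141445.94775.
Second-round multiplier: $93354.33 ÷ $141445.94775 ≈ 0.66.
That is a change of -34.0%.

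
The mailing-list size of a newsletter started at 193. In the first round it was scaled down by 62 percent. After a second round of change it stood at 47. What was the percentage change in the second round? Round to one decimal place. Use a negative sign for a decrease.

-35.9%

After the first round: 193 × 0.38 = 73.34.
Second-round multiplier: 47 ÷ 73.34 ≈ 0.64085.
That is a change of -35.9%.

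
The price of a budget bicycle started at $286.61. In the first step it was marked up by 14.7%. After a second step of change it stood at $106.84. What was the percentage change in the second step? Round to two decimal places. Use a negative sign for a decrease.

-67.50%

After the first step: $286.61 × 1.147 = $328.74167.
Second-step multiplier: $106.84 ÷ $328.74167 ≈ 0.324997.
That is a change of -67.50%.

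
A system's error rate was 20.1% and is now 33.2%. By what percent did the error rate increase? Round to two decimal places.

The change is 33.2 − 20.1 = 13.1 percentage points.
Relative to the original 20.1%, that is 13.1 ÷ 20.1 ≈ 65.17%.
So the error rate rose by 65.17%.

65.17%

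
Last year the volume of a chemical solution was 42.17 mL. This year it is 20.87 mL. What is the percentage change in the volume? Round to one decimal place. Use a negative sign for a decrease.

Change: 20.87 − 42.17 = -21.30.
Relative to the original: -21.30 ÷ 42.17 ≈ -50.5%.

-50.5%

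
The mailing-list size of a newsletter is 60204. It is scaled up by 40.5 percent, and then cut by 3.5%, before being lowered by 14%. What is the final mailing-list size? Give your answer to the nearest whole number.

70198

40.5% increase: 60204 × 1.405 = 84586.62.
Apply the 3.5% decrease: 84586.62 × 0.965 = 81626.0883.
Apply the 14% decrease: 81626.0883 × 0.86 = 70198.435938 ≈ 70198.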